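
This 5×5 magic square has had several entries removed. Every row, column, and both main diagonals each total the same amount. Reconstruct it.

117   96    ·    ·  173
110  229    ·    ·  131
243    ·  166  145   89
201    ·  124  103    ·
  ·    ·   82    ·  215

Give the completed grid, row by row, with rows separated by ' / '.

Main diagonal is already complete: 117 + 229 + 166 + 103 + 215 = 830, so that is the magic constant.
From row 3, 830 − (243 + 166 + 145 + 89) gives (3,2) = 187.
Column 1 must total 830; the given cells sum to 671, so (5,1) = 159.
Using column 5: 173 + 131 + 89 + 215 + ? → (4,5) = 830 − 608 = 222.
Row 4: 201 + 124 + 103 + 222 + ? = 830, so (4,2) = 180.
Column 2: 96 + 229 + 187 + 180 + ? = 830, so (5,2) = 138.
Anti-diagonal: 173 + 166 + 180 + 159 + ? = 830, so (2,4) = 152.
Row 2 needs 830; the known cells sum to 622, so (2,3) = 208.
Row 5: 159 + 138 + 82 + 215 + ? = 830, so (5,4) = 236.
Column 3 must total 830; the given cells sum to 580, so (1,3) = 250.
From column 4, 830 − (152 + 145 + 103 + 236) gives (1,4) = 194.

117 96 250 194 173 / 110 229 208 152 131 / 243 187 166 145 89 / 201 180 124 103 222 / 159 138 82 236 215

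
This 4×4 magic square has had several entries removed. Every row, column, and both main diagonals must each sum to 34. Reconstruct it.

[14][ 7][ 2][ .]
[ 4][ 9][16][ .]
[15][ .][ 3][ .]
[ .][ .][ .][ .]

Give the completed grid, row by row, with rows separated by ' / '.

Row 1 must total 34; the given cells sum to 23, so (1,4) = 11.
Using row 2: 4 + 9 + 16 + ? → (2,4) = 34 − 29 = 5.
Column 1 needs 34; the known cells sum to 33, so (4,1) = 1.
Using column 3: 2 + 16 + 3 + ? → (4,3) = 34 − 21 = 13.
Main diagonal needs 34; the known cells sum to 26, so (4,4) = 8.
Anti-diagonal needs 34; the known cells sum to 28, so (3,2) = 6.
Row 3 must total 34; the given cells sum to 24, so (3,4) = 10.
From row 4, 34 − (1 + 13 + 8) gives (4,2) = 12.

14 7 2 11 / 4 9 16 5 / 15 6 3 10 / 1 12 13 8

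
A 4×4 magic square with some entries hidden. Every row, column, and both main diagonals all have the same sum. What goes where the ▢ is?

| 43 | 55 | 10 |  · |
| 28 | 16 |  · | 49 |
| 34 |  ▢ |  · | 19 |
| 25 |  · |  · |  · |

Column 1 is complete and sums to 130; that is the magic constant.
Row 1: 43 + 55 + 10 + ? = 130, so (1,4) = 22.
Row 2: 28 + 16 + 49 + ? = 130, so (2,3) = 37.
From column 4, 130 − (22 + 49 + 19) gives (4,4) = 40.
From main diagonal, 130 − (43 + 16 + 40) gives (3,3) = 31.
Using anti-diagonal: 22 + 37 + 25 + ? → (3,2) = 130 − 84 = 46.

46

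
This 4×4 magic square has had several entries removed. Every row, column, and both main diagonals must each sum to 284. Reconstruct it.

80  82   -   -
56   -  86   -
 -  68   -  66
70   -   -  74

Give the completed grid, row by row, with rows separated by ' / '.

Column 1 must total 284; the given cells sum to 206, so (3,1) = 78.
Anti-diagonal must total 284; the given cells sum to 224, so (1,4) = 60.
From row 1, 284 − (80 + 82 + 60) gives (1,3) = 62.
From row 3, 284 − (78 + 68 + 66) gives (3,3) = 72.
Column 3 must total 284; the given cells sum to 220, so (4,3) = 64.
Column 4 needs 284; the known cells sum to 200, so (2,4) = 84.
Main diagonal must total 284; the given cells sum to 226, so (2,2) = 58.
From row 4, 284 − (70 + 64 + 74) gives (4,2) = 76.

80 82 62 60 / 56 58 86 84 / 78 68 72 66 / 70 76 64 74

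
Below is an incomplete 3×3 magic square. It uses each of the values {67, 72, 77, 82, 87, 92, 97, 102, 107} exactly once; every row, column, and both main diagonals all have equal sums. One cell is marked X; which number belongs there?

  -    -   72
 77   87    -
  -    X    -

67

The 9 entries sum to 783, so each line sums to 783/3 = 261.
Row 2: 77 + 87 + ? = 261, so (2,3) = 97.
Column 3: 72 + 97 + ? = 261, so (3,3) = 92.
Main diagonal: 87 + 92 + ? = 261, so (1,1) = 82.
From anti-diagonal, 261 − (72 + 87) gives (3,1) = 102.
Row 1: 82 + 72 + ? = 261, so (1,2) = 107.
Using row 3: 102 + 92 + ? → (3,2) = 261 − 194 = 67.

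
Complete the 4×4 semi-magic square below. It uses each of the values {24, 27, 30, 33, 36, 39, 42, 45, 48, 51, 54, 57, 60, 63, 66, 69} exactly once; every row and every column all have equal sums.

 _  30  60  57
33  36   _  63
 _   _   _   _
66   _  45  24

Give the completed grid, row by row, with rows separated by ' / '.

39 30 60 57 / 33 36 54 63 / 48 69 27 42 / 66 51 45 24

The 16 entries sum to 744, so each line sums to 744/4 = 186.
Row 1 needs 186; the known cells sum to 147, so (1,1) = 39.
Using row 2: 33 + 36 + 63 + ? → (2,3) = 186 − 132 = 54.
Row 4 needs 186; the known cells sum to 135, so (4,2) = 51.
Column 1: 39 + 33 + 66 + ? = 186, so (3,1) = 48.
Using column 2: 30 + 36 + 51 + ? → (3,2) = 186 − 117 = 69.
The remaining cell in column 3 is (3,3) = 186 − 159 = 27.
Column 4 must total 186; the given cells sum to 144, so (3,4) = 42.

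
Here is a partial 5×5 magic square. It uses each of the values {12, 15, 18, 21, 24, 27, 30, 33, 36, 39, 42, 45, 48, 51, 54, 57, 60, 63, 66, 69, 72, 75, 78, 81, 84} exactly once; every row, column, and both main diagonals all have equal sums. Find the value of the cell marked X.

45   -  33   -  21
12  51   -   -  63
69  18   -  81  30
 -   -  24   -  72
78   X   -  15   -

27

The 25 entries sum to 1200, so each line sums to 1200/5 = 240.
Using row 3: 69 + 18 + 81 + 30 + ? → (3,3) = 240 − 198 = 42.
Column 1: 45 + 12 + 69 + 78 + ? = 240, so (4,1) = 36.
The remaining cell in column 5 is (5,5) = 240 − 186 = 54.
Using main diagonal: 45 + 51 + 42 + 54 + ? → (4,4) = 240 − 192 = 48.
Using row 4: 36 + 24 + 48 + 72 + ? → (4,2) = 240 − 180 = 60.
Anti-diagonal must total 240; the given cells sum to 201, so (2,4) = 39.
Row 2: 12 + 51 + 39 + 63 + ? = 240, so (2,3) = 75.
Column 3 must total 240; the given cells sum to 174, so (5,3) = 66.
Column 4 needs 240; the known cells sum to 183, so (1,4) = 57.
The remaining cell in row 1 is (1,2) = 240 − 156 = 84.
Using row 5: 78 + 66 + 15 + 54 + ? → (5,2) = 240 − 213 = 27.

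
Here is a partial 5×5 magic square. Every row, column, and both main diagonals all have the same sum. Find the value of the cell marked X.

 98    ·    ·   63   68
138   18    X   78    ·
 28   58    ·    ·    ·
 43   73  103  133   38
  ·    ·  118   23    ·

Row 4 is complete and sums to 390; that is the magic constant.
The remaining cell in column 1 is (5,1) = 390 − 307 = 83.
Using column 4: 63 + 78 + 133 + 23 + ? → (3,4) = 390 − 297 = 93.
Anti-diagonal needs 390; the known cells sum to 302, so (3,3) = 88.
Row 3: 28 + 58 + 88 + 93 + ? = 390, so (3,5) = 123.
Main diagonal: 98 + 18 + 88 + 133 + ? = 390, so (5,5) = 53.
Row 5: 83 + 118 + 23 + 53 + ? = 390, so (5,2) = 113.
Column 2: 18 + 58 + 73 + 113 + ? = 390, so (1,2) = 128.
The remaining cell in column 5 is (2,5) = 390 − 282 = 108.
From row 1, 390 − (98 + 128 + 63 + 68) gives (1,3) = 33.
Row 2: 138 + 18 + 78 + 108 + ? = 390, so (2,3) = 48.

48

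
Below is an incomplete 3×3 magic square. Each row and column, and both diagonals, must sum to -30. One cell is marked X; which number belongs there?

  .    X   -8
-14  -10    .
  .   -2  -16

-18

Using row 2: -14 + (-10) + ? → (2,3) = -30 − (-24) = -6.
Row 3 must total -30; the given cells sum to -18, so (3,1) = -12.
Column 1: -14 + (-12) + ? = -30, so (1,1) = -4.
Column 2 must total -30; the given cells sum to -12, so (1,2) = -18.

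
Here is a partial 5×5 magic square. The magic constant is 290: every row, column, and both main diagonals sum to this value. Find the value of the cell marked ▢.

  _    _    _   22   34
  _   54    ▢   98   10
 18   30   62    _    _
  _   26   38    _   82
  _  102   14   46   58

86

The remaining cell in row 5 is (5,1) = 290 − 220 = 70.
The remaining cell in column 2 is (1,2) = 290 − 212 = 78.
From column 5, 290 − (34 + 10 + 82 + 58) gives (3,5) = 106.
From row 3, 290 − (18 + 30 + 62 + 106) gives (3,4) = 74.
Column 4 needs 290; the known cells sum to 240, so (4,4) = 50.
From main diagonal, 290 − (54 + 62 + 50 + 58) gives (1,1) = 66.
Row 1: 66 + 78 + 22 + 34 + ? = 290, so (1,3) = 90.
From row 4, 290 − (26 + 38 + 50 + 82) gives (4,1) = 94.
Column 1 must total 290; the given cells sum to 248, so (2,1) = 42.
Column 3 needs 290; the known cells sum to 204, so (2,3) = 86.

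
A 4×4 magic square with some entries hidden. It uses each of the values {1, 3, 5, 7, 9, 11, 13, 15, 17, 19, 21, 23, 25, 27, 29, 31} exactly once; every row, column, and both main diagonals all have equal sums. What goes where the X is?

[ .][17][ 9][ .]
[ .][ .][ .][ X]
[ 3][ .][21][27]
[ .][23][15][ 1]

29

The 16 entries sum to 256, so each line sums to 256/4 = 64.
Row 3 must total 64; the given cells sum to 51, so (3,2) = 13.
From row 4, 64 − (23 + 15 + 1) gives (4,1) = 25.
Column 2 needs 64; the known cells sum to 53, so (2,2) = 11.
Column 3: 9 + 21 + 15 + ? = 64, so (2,3) = 19.
Main diagonal needs 64; the known cells sum to 33, so (1,1) = 31.
Anti-diagonal: 19 + 13 + 25 + ? = 64, so (1,4) = 7.
Column 1: 31 + 3 + 25 + ? = 64, so (2,1) = 5.
Column 4 must total 64; the given cells sum to 35, so (2,4) = 29.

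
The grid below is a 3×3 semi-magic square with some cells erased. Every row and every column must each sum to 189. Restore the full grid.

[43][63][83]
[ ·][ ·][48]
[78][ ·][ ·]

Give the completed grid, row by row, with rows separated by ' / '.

43 63 83 / 68 73 48 / 78 53 58

Column 1 needs 189; the known cells sum to 121, so (2,1) = 68.
From column 3, 189 − (83 + 48) gives (3,3) = 58.
Row 2 needs 189; the known cells sum to 116, so (2,2) = 73.
Row 3 needs 189; the known cells sum to 136, so (3,2) = 53.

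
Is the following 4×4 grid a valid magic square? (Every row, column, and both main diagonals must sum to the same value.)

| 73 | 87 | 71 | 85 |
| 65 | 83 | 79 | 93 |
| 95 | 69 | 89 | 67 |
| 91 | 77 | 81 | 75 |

No — main diagonal sums to 320 but anti-diagonal sums to 324.

Row 1: 73 + 87 + 71 + 85 = 316.
Row 2: 65 + 83 + 79 + 93 = 320.
Row 3: 95 + 69 + 89 + 67 = 320.
Row 4: 91 + 77 + 81 + 75 = 324.
Column 1: 73 + 65 + 95 + 91 = 324.
Column 2: 87 + 83 + 69 + 77 = 316.
Column 3: 71 + 79 + 89 + 81 = 320.
Column 4: 85 + 93 + 67 + 75 = 320.
Main diagonal: 73 + 83 + 89 + 75 = 320.
Anti-diagonal: 85 + 79 + 69 + 91 = 324.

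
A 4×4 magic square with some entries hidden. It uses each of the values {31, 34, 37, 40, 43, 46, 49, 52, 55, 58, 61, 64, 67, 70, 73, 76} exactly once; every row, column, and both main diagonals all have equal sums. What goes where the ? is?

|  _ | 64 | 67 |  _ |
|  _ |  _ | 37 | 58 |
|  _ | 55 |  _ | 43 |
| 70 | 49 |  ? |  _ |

The 16 entries sum to 856, so each line sums to 856/4 = 214.
Column 2 needs 214; the known cells sum to 168, so (2,2) = 46.
The remaining cell in anti-diagonal is (1,4) = 214 − 162 = 52.
The remaining cell in row 1 is (1,1) = 214 − 183 = 31.
The remaining cell in row 2 is (2,1) = 214 − 141 = 73.
Column 1 needs 214; the known cells sum to 174, so (3,1) = 40.
From column 4, 214 − (52 + 58 + 43) gives (4,4) = 61.
The remaining cell in main diagonal is (3,3) = 214 − 138 = 76.
Row 4 must total 214; the given cells sum to 180, so (4,3) = 34.

34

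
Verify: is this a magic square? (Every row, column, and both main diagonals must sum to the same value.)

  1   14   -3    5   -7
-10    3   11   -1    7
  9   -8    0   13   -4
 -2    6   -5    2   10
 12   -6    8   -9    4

Row 1: 1 + 14 + (-3) + 5 + (-7) = 10.
Row 2: -10 + 3 + 11 + (-1) + 7 = 10.
Row 3: 9 + (-8) + 0 + 13 + (-4) = 10.
Row 4: -2 + 6 + (-5) + 2 + 10 = 11.
Row 5: 12 + (-6) + 8 + (-9) + 4 = 9.
Column 1: 1 + (-10) + 9 + (-2) + 12 = 10.
Column 2: 14 + 3 + (-8) + 6 + (-6) = 9.
Column 3: -3 + 11 + 0 + (-5) + 8 = 11.
Column 4: 5 + (-1) + 13 + 2 + (-9) = 10.
Column 5: -7 + 7 + (-4) + 10 + 4 = 10.
Main diagonal: 1 + 3 + 0 + 2 + 4 = 10.
Anti-diagonal: -7 + (-1) + 0 + 6 + 12 = 10.

No — column 3 sums to 11 but row 1 sums to 10.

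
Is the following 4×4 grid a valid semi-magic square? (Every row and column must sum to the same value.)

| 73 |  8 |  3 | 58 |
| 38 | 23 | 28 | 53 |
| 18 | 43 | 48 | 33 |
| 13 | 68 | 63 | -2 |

Row 1: 73 + 8 + 3 + 58 = 142.
Row 2: 38 + 23 + 28 + 53 = 142.
Row 3: 18 + 43 + 48 + 33 = 142.
Row 4: 13 + 68 + 63 + (-2) = 142.
Column 1: 73 + 38 + 18 + 13 = 142.
Column 2: 8 + 23 + 43 + 68 = 142.
Column 3: 3 + 28 + 48 + 63 = 142.
Column 4: 58 + 53 + 33 + (-2) = 142.
All lines sum to 142.

Yes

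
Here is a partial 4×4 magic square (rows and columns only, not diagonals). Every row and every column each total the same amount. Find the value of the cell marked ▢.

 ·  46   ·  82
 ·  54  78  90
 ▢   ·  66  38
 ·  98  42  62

94

Column 4 is complete and sums to 272; that is the magic constant.
Row 2 needs 272; the known cells sum to 222, so (2,1) = 50.
From row 4, 272 − (98 + 42 + 62) gives (4,1) = 70.
Column 2: 46 + 54 + 98 + ? = 272, so (3,2) = 74.
Column 3: 78 + 66 + 42 + ? = 272, so (1,3) = 86.
Using row 1: 46 + 86 + 82 + ? → (1,1) = 272 − 214 = 58.
Row 3: 74 + 66 + 38 + ? = 272, so (3,1) = 94.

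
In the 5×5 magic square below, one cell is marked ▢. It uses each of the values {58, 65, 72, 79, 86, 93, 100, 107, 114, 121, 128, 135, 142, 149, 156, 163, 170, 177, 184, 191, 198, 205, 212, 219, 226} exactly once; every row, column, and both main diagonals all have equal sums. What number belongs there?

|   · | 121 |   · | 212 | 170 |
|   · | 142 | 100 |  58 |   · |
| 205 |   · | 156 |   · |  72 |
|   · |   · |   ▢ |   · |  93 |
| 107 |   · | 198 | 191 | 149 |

The 25 entries sum to 3550, so each line sums to 3550/5 = 710.
Row 5: 107 + 198 + 191 + 149 + ? = 710, so (5,2) = 65.
Column 5: 170 + 72 + 93 + 149 + ? = 710, so (2,5) = 226.
Using anti-diagonal: 170 + 58 + 156 + 107 + ? → (4,2) = 710 − 491 = 219.
From row 2, 710 − (142 + 100 + 58 + 226) gives (2,1) = 184.
Column 2 needs 710; the known cells sum to 547, so (3,2) = 163.
The remaining cell in row 3 is (3,4) = 710 − 596 = 114.
The remaining cell in column 4 is (4,4) = 710 − 575 = 135.
Main diagonal needs 710; the known cells sum to 582, so (1,1) = 128.
Row 1: 128 + 121 + 212 + 170 + ? = 710, so (1,3) = 79.
The remaining cell in column 1 is (4,1) = 710 − 624 = 86.
Column 3 needs 710; the known cells sum to 533, so (4,3) = 177.

177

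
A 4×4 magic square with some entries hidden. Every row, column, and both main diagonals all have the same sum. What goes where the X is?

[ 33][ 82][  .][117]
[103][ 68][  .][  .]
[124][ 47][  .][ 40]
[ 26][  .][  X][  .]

Column 1 is complete and sums to 286; that is the magic constant.
Row 1: 33 + 82 + 117 + ? = 286, so (1,3) = 54.
Row 3 must total 286; the given cells sum to 211, so (3,3) = 75.
The remaining cell in column 2 is (4,2) = 286 − 197 = 89.
Main diagonal: 33 + 68 + 75 + ? = 286, so (4,4) = 110.
Anti-diagonal: 117 + 47 + 26 + ? = 286, so (2,3) = 96.
The remaining cell in row 2 is (2,4) = 286 − 267 = 19.
Row 4: 26 + 89 + 110 + ? = 286, so (4,3) = 61.

61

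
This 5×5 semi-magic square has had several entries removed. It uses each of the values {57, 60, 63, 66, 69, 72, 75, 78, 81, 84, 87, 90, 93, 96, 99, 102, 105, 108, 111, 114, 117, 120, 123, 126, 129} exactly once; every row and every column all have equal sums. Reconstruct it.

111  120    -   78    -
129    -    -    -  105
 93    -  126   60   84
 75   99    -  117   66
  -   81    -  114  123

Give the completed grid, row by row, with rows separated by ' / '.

The 25 entries sum to 2325, so each line sums to 2325/5 = 465.
Using row 3: 93 + 126 + 60 + 84 + ? → (3,2) = 465 − 363 = 102.
From row 4, 465 − (75 + 99 + 117 + 66) gives (4,3) = 108.
Column 1 needs 465; the known cells sum to 408, so (5,1) = 57.
From column 2, 465 − (120 + 102 + 99 + 81) gives (2,2) = 63.
Using column 4: 78 + 60 + 117 + 114 + ? → (2,4) = 465 − 369 = 96.
Column 5 must total 465; the given cells sum to 378, so (1,5) = 87.
The remaining cell in row 1 is (1,3) = 465 − 396 = 69.
The remaining cell in row 2 is (2,3) = 465 − 393 = 72.
Row 5: 57 + 81 + 114 + 123 + ? = 465, so (5,3) = 90.

111 120 69 78 87 / 129 63 72 96 105 / 93 102 126 60 84 / 75 99 108 117 66 / 57 81 90 114 123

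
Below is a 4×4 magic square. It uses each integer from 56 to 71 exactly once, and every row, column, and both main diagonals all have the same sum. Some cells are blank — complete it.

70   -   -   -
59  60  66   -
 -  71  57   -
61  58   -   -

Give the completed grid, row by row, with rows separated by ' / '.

70 65 63 56 / 59 60 66 69 / 64 71 57 62 / 61 58 68 67

The entries are 56 through 71, which sum to 1016, so each line sums to 1016/4 = 254.
Row 2 needs 254; the known cells sum to 185, so (2,4) = 69.
From column 1, 254 − (70 + 59 + 61) gives (3,1) = 64.
Column 2: 60 + 71 + 58 + ? = 254, so (1,2) = 65.
Main diagonal needs 254; the known cells sum to 187, so (4,4) = 67.
Anti-diagonal must total 254; the given cells sum to 198, so (1,4) = 56.
Row 1: 70 + 65 + 56 + ? = 254, so (1,3) = 63.
The remaining cell in row 3 is (3,4) = 254 − 192 = 62.
Row 4: 61 + 58 + 67 + ? = 254, so (4,3) = 68.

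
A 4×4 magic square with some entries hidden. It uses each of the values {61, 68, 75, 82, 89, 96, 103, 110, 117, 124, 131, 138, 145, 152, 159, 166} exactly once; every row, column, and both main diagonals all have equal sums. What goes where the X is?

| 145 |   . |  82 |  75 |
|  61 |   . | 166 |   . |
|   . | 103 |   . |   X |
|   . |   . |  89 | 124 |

The 16 entries sum to 1816, so each line sums to 1816/4 = 454.
Row 1 must total 454; the given cells sum to 302, so (1,2) = 152.
Using column 3: 82 + 166 + 89 + ? → (3,3) = 454 − 337 = 117.
Main diagonal: 145 + 117 + 124 + ? = 454, so (2,2) = 68.
The remaining cell in anti-diagonal is (4,1) = 454 − 344 = 110.
Row 2: 61 + 68 + 166 + ? = 454, so (2,4) = 159.
Row 4 must total 454; the given cells sum to 323, so (4,2) = 131.
Column 1 needs 454; the known cells sum to 316, so (3,1) = 138.
Column 4 must total 454; the given cells sum to 358, so (3,4) = 96.

96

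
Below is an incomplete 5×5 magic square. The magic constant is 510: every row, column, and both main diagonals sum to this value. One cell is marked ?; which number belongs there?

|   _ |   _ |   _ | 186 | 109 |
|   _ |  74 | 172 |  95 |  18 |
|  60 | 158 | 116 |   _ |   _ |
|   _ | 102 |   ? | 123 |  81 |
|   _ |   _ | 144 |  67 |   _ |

From row 2, 510 − (74 + 172 + 95 + 18) gives (2,1) = 151.
Column 4 must total 510; the given cells sum to 471, so (3,4) = 39.
The remaining cell in anti-diagonal is (5,1) = 510 − 422 = 88.
From row 3, 510 − (60 + 158 + 116 + 39) gives (3,5) = 137.
Using column 5: 109 + 18 + 137 + 81 + ? → (5,5) = 510 − 345 = 165.
Main diagonal: 74 + 116 + 123 + 165 + ? = 510, so (1,1) = 32.
Row 5 must total 510; the given cells sum to 464, so (5,2) = 46.
Column 1 must total 510; the given cells sum to 331, so (4,1) = 179.
From column 2, 510 − (74 + 158 + 102 + 46) gives (1,2) = 130.
Row 1 needs 510; the known cells sum to 457, so (1,3) = 53.
Row 4 must total 510; the given cells sum to 485, so (4,3) = 25.

25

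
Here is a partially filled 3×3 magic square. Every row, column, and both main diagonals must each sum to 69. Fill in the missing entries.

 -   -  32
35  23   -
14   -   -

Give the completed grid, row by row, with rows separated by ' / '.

20 17 32 / 35 23 11 / 14 29 26

The remaining cell in row 2 is (2,3) = 69 − 58 = 11.
The remaining cell in column 1 is (1,1) = 69 − 49 = 20.
From column 3, 69 − (32 + 11) gives (3,3) = 26.
Row 1 must total 69; the given cells sum to 52, so (1,2) = 17.
Using row 3: 14 + 26 + ? → (3,2) = 69 − 40 = 29.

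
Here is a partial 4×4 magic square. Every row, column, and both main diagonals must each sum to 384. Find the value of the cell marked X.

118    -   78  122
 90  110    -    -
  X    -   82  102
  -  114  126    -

106

From row 1, 384 − (118 + 78 + 122) gives (1,2) = 66.
Column 2 needs 384; the known cells sum to 290, so (3,2) = 94.
Column 3 must total 384; the given cells sum to 286, so (2,3) = 98.
From main diagonal, 384 − (118 + 110 + 82) gives (4,4) = 74.
Using anti-diagonal: 122 + 98 + 94 + ? → (4,1) = 384 − 314 = 70.
Using row 2: 90 + 110 + 98 + ? → (2,4) = 384 − 298 = 86.
From row 3, 384 − (94 + 82 + 102) gives (3,1) = 106.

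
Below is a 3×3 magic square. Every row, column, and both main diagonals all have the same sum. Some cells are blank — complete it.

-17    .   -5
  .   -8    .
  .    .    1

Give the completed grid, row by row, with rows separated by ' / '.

Main diagonal is already complete: -17 + -8 + 1 = -24, so that is the magic constant.
Row 1 needs -24; the known cells sum to -22, so (1,2) = -2.
Column 2: -2 + (-8) + ? = -24, so (3,2) = -14.
The remaining cell in column 3 is (2,3) = -24 − (-4) = -20.
The remaining cell in anti-diagonal is (3,1) = -24 − (-13) = -11.
From row 2, -24 − (-8 + (-20)) gives (2,1) = 4.

-17 -2 -5 / 4 -8 -20 / -11 -14 1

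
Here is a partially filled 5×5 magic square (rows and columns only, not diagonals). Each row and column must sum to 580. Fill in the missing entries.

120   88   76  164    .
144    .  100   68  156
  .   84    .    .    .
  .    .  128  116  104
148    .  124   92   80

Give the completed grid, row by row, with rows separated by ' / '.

120 88 76 164 132 / 144 112 100 68 156 / 96 84 152 140 108 / 72 160 128 116 104 / 148 136 124 92 80

The remaining cell in row 1 is (1,5) = 580 − 448 = 132.
Using row 2: 144 + 100 + 68 + 156 + ? → (2,2) = 580 − 468 = 112.
Row 5 must total 580; the given cells sum to 444, so (5,2) = 136.
From column 2, 580 − (88 + 112 + 84 + 136) gives (4,2) = 160.
Column 3 needs 580; the known cells sum to 428, so (3,3) = 152.
Column 4 must total 580; the given cells sum to 440, so (3,4) = 140.
Column 5 needs 580; the known cells sum to 472, so (3,5) = 108.
Row 3: 84 + 152 + 140 + 108 + ? = 580, so (3,1) = 96.
Row 4: 160 + 128 + 116 + 104 + ? = 580, so (4,1) = 72.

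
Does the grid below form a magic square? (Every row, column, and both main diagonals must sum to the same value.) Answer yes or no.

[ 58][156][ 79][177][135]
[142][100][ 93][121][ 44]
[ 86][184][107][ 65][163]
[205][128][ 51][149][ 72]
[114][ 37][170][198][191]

No — column 5 sums to 605 but row 5 sums to 710.

Row 1: 58 + 156 + 79 + 177 + 135 = 605.
Row 2: 142 + 100 + 93 + 121 + 44 = 500.
Row 3: 86 + 184 + 107 + 65 + 163 = 605.
Row 4: 205 + 128 + 51 + 149 + 72 = 605.
Row 5: 114 + 37 + 170 + 198 + 191 = 710.
Column 1: 58 + 142 + 86 + 205 + 114 = 605.
Column 2: 156 + 100 + 184 + 128 + 37 = 605.
Column 3: 79 + 93 + 107 + 51 + 170 = 500.
Column 4: 177 + 121 + 65 + 149 + 198 = 710.
Column 5: 135 + 44 + 163 + 72 + 191 = 605.
Main diagonal: 58 + 100 + 107 + 149 + 191 = 605.
Anti-diagonal: 135 + 121 + 107 + 128 + 114 = 605.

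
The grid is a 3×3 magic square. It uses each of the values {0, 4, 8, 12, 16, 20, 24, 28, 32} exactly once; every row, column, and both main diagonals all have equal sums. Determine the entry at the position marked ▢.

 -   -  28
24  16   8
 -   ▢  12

The 9 entries sum to 144, so each line sums to 144/3 = 48.
Using main diagonal: 16 + 12 + ? → (1,1) = 48 − 28 = 20.
Using anti-diagonal: 28 + 16 + ? → (3,1) = 48 − 44 = 4.
Row 1 must total 48; the given cells sum to 48, so (1,2) = 0.
From row 3, 48 − (4 + 12) gives (3,2) = 32.

32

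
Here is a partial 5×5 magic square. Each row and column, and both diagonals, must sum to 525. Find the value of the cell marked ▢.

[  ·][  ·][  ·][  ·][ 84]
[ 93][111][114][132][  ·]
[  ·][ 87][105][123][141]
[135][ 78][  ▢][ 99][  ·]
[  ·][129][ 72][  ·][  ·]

Row 2 must total 525; the given cells sum to 450, so (2,5) = 75.
Row 3 must total 525; the given cells sum to 456, so (3,1) = 69.
Column 2: 111 + 87 + 78 + 129 + ? = 525, so (1,2) = 120.
Anti-diagonal needs 525; the known cells sum to 399, so (5,1) = 126.
Column 1 must total 525; the given cells sum to 423, so (1,1) = 102.
Main diagonal must total 525; the given cells sum to 417, so (5,5) = 108.
Using row 5: 126 + 129 + 72 + 108 + ? → (5,4) = 525 − 435 = 90.
From column 4, 525 − (132 + 123 + 99 + 90) gives (1,4) = 81.
Using column 5: 84 + 75 + 141 + 108 + ? → (4,5) = 525 − 408 = 117.
The remaining cell in row 1 is (1,3) = 525 − 387 = 138.
Row 4: 135 + 78 + 99 + 117 + ? = 525, so (4,3) = 96.

96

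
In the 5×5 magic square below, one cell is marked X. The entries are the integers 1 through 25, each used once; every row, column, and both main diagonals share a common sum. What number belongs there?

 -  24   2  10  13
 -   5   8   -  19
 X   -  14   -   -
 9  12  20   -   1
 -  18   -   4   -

3

The entries are 1 through 25, which sum to 325, so each line sums to 325/5 = 65.
Row 1 must total 65; the given cells sum to 49, so (1,1) = 16.
From row 4, 65 − (9 + 12 + 20 + 1) gives (4,4) = 23.
Using column 2: 24 + 5 + 12 + 18 + ? → (3,2) = 65 − 59 = 6.
Column 3 must total 65; the given cells sum to 44, so (5,3) = 21.
Main diagonal: 16 + 5 + 14 + 23 + ? = 65, so (5,5) = 7.
The remaining cell in row 5 is (5,1) = 65 − 50 = 15.
Column 5 needs 65; the known cells sum to 40, so (3,5) = 25.
Anti-diagonal must total 65; the given cells sum to 54, so (2,4) = 11.
From row 2, 65 − (5 + 8 + 11 + 19) gives (2,1) = 22.
Column 1: 16 + 22 + 9 + 15 + ? = 65, so (3,1) = 3.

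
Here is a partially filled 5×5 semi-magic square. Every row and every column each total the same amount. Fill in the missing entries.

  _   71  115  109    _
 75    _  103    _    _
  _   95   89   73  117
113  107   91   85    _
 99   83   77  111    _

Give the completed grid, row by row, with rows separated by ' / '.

87 71 115 109 93 / 75 119 103 97 81 / 101 95 89 73 117 / 113 107 91 85 79 / 99 83 77 111 105

Column 3 is already complete: 115 + 103 + 89 + 91 + 77 = 475, so that is the magic constant.
The remaining cell in row 3 is (3,1) = 475 − 374 = 101.
Using row 4: 113 + 107 + 91 + 85 + ? → (4,5) = 475 − 396 = 79.
Using row 5: 99 + 83 + 77 + 111 + ? → (5,5) = 475 − 370 = 105.
Column 1: 75 + 101 + 113 + 99 + ? = 475, so (1,1) = 87.
Column 2 needs 475; the known cells sum to 356, so (2,2) = 119.
Column 4: 109 + 73 + 85 + 111 + ? = 475, so (2,4) = 97.
From row 1, 475 − (87 + 71 + 115 + 109) gives (1,5) = 93.
Row 2 needs 475; the known cells sum to 394, so (2,5) = 81.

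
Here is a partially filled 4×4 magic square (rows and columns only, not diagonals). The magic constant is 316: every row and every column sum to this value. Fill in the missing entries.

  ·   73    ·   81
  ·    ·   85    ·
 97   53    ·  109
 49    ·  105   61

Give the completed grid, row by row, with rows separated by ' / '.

93 73 69 81 / 77 89 85 65 / 97 53 57 109 / 49 101 105 61

From row 3, 316 − (97 + 53 + 109) gives (3,3) = 57.
Row 4 needs 316; the known cells sum to 215, so (4,2) = 101.
From column 2, 316 − (73 + 53 + 101) gives (2,2) = 89.
Column 3 needs 316; the known cells sum to 247, so (1,3) = 69.
Using column 4: 81 + 109 + 61 + ? → (2,4) = 316 − 251 = 65.
Row 1: 73 + 69 + 81 + ? = 316, so (1,1) = 93.
Row 2 must total 316; the given cells sum to 239, so (2,1) = 77.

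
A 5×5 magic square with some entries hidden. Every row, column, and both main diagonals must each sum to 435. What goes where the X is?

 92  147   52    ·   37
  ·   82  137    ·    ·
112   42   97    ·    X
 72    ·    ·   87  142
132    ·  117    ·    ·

57

Row 1: 92 + 147 + 52 + 37 + ? = 435, so (1,4) = 107.
From column 1, 435 − (92 + 112 + 72 + 132) gives (2,1) = 27.
Column 3 needs 435; the known cells sum to 403, so (4,3) = 32.
Using main diagonal: 92 + 82 + 97 + 87 + ? → (5,5) = 435 − 358 = 77.
Row 4: 72 + 32 + 87 + 142 + ? = 435, so (4,2) = 102.
The remaining cell in column 2 is (5,2) = 435 − 373 = 62.
The remaining cell in anti-diagonal is (2,4) = 435 − 368 = 67.
Row 2 needs 435; the known cells sum to 313, so (2,5) = 122.
The remaining cell in row 5 is (5,4) = 435 − 388 = 47.
Column 4 needs 435; the known cells sum to 308, so (3,4) = 127.
Column 5 must total 435; the given cells sum to 378, so (3,5) = 57.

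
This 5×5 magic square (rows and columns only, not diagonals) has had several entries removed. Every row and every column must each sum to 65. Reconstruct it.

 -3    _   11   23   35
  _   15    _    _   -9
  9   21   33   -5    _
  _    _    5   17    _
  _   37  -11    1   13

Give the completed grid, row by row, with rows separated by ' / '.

-3 -1 11 23 35 / 3 15 27 29 -9 / 9 21 33 -5 7 / 31 -7 5 17 19 / 25 37 -11 1 13

Row 1: -3 + 11 + 23 + 35 + ? = 65, so (1,2) = -1.
From row 3, 65 − (9 + 21 + 33 + (-5)) gives (3,5) = 7.
Using row 5: 37 + (-11) + 1 + 13 + ? → (5,1) = 65 − 40 = 25.
Column 2 must total 65; the given cells sum to 72, so (4,2) = -7.
Column 3 must total 65; the given cells sum to 38, so (2,3) = 27.
Column 4 needs 65; the known cells sum to 36, so (2,4) = 29.
From column 5, 65 − (35 + (-9) + 7 + 13) gives (4,5) = 19.
Row 2: 15 + 27 + 29 + (-9) + ? = 65, so (2,1) = 3.
Row 4 needs 65; the known cells sum to 34, so (4,1) = 31.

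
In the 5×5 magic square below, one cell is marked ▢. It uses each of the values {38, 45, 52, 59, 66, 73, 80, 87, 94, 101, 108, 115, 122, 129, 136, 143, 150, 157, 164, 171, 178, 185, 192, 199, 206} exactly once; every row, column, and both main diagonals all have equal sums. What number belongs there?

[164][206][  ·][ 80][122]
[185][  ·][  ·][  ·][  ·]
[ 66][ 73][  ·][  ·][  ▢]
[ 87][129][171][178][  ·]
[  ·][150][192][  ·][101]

The 25 entries sum to 3050, so each line sums to 3050/5 = 610.
Row 1: 164 + 206 + 80 + 122 + ? = 610, so (1,3) = 38.
Row 4 must total 610; the given cells sum to 565, so (4,5) = 45.
Column 1 needs 610; the known cells sum to 502, so (5,1) = 108.
Using column 2: 206 + 73 + 129 + 150 + ? → (2,2) = 610 − 558 = 52.
The remaining cell in main diagonal is (3,3) = 610 − 495 = 115.
Anti-diagonal must total 610; the given cells sum to 474, so (2,4) = 136.
The remaining cell in row 5 is (5,4) = 610 − 551 = 59.
The remaining cell in column 3 is (2,3) = 610 − 516 = 94.
Using column 4: 80 + 136 + 178 + 59 + ? → (3,4) = 610 − 453 = 157.
Row 2: 185 + 52 + 94 + 136 + ? = 610, so (2,5) = 143.
From row 3, 610 − (66 + 73 + 115 + 157) gives (3,5) = 199.

199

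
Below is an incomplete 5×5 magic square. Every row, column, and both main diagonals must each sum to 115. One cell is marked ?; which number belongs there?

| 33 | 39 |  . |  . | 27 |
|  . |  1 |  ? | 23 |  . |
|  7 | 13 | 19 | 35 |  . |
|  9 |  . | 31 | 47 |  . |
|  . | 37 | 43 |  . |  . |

17

Row 3 must total 115; the given cells sum to 74, so (3,5) = 41.
From column 2, 115 − (39 + 1 + 13 + 37) gives (4,2) = 25.
Main diagonal must total 115; the given cells sum to 100, so (5,5) = 15.
Using anti-diagonal: 27 + 23 + 19 + 25 + ? → (5,1) = 115 − 94 = 21.
Row 4 must total 115; the given cells sum to 112, so (4,5) = 3.
The remaining cell in row 5 is (5,4) = 115 − 116 = -1.
From column 1, 115 − (33 + 7 + 9 + 21) gives (2,1) = 45.
Using column 4: 23 + 35 + 47 + (-1) + ? → (1,4) = 115 − 104 = 11.
Column 5: 27 + 41 + 3 + 15 + ? = 115, so (2,5) = 29.
The remaining cell in row 1 is (1,3) = 115 − 110 = 5.
Row 2 needs 115; the known cells sum to 98, so (2,3) = 17.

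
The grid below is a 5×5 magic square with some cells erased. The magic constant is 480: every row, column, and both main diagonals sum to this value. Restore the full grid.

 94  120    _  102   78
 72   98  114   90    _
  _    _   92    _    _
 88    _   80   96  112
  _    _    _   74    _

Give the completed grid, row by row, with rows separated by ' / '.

Using row 1: 94 + 120 + 102 + 78 + ? → (1,3) = 480 − 394 = 86.
Row 2 must total 480; the given cells sum to 374, so (2,5) = 106.
Row 4 needs 480; the known cells sum to 376, so (4,2) = 104.
The remaining cell in column 3 is (5,3) = 480 − 372 = 108.
The remaining cell in column 4 is (3,4) = 480 − 362 = 118.
Using main diagonal: 94 + 98 + 92 + 96 + ? → (5,5) = 480 − 380 = 100.
Anti-diagonal must total 480; the given cells sum to 364, so (5,1) = 116.
Row 5 needs 480; the known cells sum to 398, so (5,2) = 82.
Using column 1: 94 + 72 + 88 + 116 + ? → (3,1) = 480 − 370 = 110.
From column 2, 480 − (120 + 98 + 104 + 82) gives (3,2) = 76.
Using column 5: 78 + 106 + 112 + 100 + ? → (3,5) = 480 − 396 = 84.

94 120 86 102 78 / 72 98 114 90 106 / 110 76 92 118 84 / 88 104 80 96 112 / 116 82 108 74 100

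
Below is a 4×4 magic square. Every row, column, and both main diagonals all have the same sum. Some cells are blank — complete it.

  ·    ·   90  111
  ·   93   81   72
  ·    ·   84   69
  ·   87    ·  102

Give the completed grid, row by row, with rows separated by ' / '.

Column 4 is already complete: 111 + 72 + 69 + 102 = 354, so that is the magic constant.
The remaining cell in row 2 is (2,1) = 354 − 246 = 108.
Column 3: 90 + 81 + 84 + ? = 354, so (4,3) = 99.
Main diagonal: 93 + 84 + 102 + ? = 354, so (1,1) = 75.
Row 1 must total 354; the given cells sum to 276, so (1,2) = 78.
The remaining cell in row 4 is (4,1) = 354 − 288 = 66.
Column 1: 75 + 108 + 66 + ? = 354, so (3,1) = 105.
The remaining cell in column 2 is (3,2) = 354 − 258 = 96.

75 78 90 111 / 108 93 81 72 / 105 96 84 69 / 66 87 99 102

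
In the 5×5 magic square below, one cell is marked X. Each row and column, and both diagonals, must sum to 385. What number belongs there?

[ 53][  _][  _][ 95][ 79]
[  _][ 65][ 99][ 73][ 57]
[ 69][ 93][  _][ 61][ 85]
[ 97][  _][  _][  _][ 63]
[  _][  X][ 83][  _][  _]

Row 2 must total 385; the given cells sum to 294, so (2,1) = 91.
Using row 3: 69 + 93 + 61 + 85 + ? → (3,3) = 385 − 308 = 77.
Using column 1: 53 + 91 + 69 + 97 + ? → (5,1) = 385 − 310 = 75.
Column 5 must total 385; the given cells sum to 284, so (5,5) = 101.
The remaining cell in main diagonal is (4,4) = 385 − 296 = 89.
Anti-diagonal needs 385; the known cells sum to 304, so (4,2) = 81.
From row 4, 385 − (97 + 81 + 89 + 63) gives (4,3) = 55.
From column 3, 385 − (99 + 77 + 55 + 83) gives (1,3) = 71.
Column 4 needs 385; the known cells sum to 318, so (5,4) = 67.
Using row 1: 53 + 71 + 95 + 79 + ? → (1,2) = 385 − 298 = 87.
Using row 5: 75 + 83 + 67 + 101 + ? → (5,2) = 385 − 326 = 59.

59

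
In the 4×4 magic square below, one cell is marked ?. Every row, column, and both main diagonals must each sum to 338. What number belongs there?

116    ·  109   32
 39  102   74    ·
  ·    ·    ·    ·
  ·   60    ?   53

88

Row 1 needs 338; the known cells sum to 257, so (1,2) = 81.
Using row 2: 39 + 102 + 74 + ? → (2,4) = 338 − 215 = 123.
Using column 2: 81 + 102 + 60 + ? → (3,2) = 338 − 243 = 95.
The remaining cell in column 4 is (3,4) = 338 − 208 = 130.
Main diagonal: 116 + 102 + 53 + ? = 338, so (3,3) = 67.
Using anti-diagonal: 32 + 74 + 95 + ? → (4,1) = 338 − 201 = 137.
The remaining cell in row 3 is (3,1) = 338 − 292 = 46.
Row 4: 137 + 60 + 53 + ? = 338, so (4,3) = 88.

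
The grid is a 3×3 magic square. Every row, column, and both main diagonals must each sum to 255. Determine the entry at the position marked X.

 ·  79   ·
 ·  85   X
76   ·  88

73

Row 3 must total 255; the given cells sum to 164, so (3,2) = 91.
Using main diagonal: 85 + 88 + ? → (1,1) = 255 − 173 = 82.
From anti-diagonal, 255 − (85 + 76) gives (1,3) = 94.
The remaining cell in column 1 is (2,1) = 255 − 158 = 97.
Column 3: 94 + 88 + ? = 255, so (2,3) = 73.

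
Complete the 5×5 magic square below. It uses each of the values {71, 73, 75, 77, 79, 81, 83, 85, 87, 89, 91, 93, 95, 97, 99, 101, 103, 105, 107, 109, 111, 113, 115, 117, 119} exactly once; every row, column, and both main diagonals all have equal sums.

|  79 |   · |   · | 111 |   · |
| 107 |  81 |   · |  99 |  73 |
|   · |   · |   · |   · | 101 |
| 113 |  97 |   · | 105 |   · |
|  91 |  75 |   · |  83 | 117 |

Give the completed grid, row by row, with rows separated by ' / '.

79 103 87 111 95 / 107 81 115 99 73 / 85 119 93 77 101 / 113 97 71 105 89 / 91 75 109 83 117

The 25 entries sum to 2375, so each line sums to 2375/5 = 475.
Row 2 must total 475; the given cells sum to 360, so (2,3) = 115.
Row 5: 91 + 75 + 83 + 117 + ? = 475, so (5,3) = 109.
The remaining cell in column 1 is (3,1) = 475 − 390 = 85.
Using column 4: 111 + 99 + 105 + 83 + ? → (3,4) = 475 − 398 = 77.
Using main diagonal: 79 + 81 + 105 + 117 + ? → (3,3) = 475 − 382 = 93.
Using anti-diagonal: 99 + 93 + 97 + 91 + ? → (1,5) = 475 − 380 = 95.
Row 3 must total 475; the given cells sum to 356, so (3,2) = 119.
Column 2 must total 475; the given cells sum to 372, so (1,2) = 103.
The remaining cell in column 5 is (4,5) = 475 − 386 = 89.
Row 1 must total 475; the given cells sum to 388, so (1,3) = 87.
The remaining cell in row 4 is (4,3) = 475 − 404 = 71.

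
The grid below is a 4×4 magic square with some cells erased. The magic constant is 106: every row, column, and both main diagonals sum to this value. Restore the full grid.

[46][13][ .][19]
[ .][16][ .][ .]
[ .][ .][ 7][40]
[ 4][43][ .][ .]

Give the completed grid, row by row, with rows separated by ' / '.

From row 1, 106 − (46 + 13 + 19) gives (1,3) = 28.
From column 2, 106 − (13 + 16 + 43) gives (3,2) = 34.
From main diagonal, 106 − (46 + 16 + 7) gives (4,4) = 37.
Anti-diagonal needs 106; the known cells sum to 57, so (2,3) = 49.
The remaining cell in row 3 is (3,1) = 106 − 81 = 25.
Row 4 needs 106; the known cells sum to 84, so (4,3) = 22.
Column 1 must total 106; the given cells sum to 75, so (2,1) = 31.
The remaining cell in column 4 is (2,4) = 106 − 96 = 10.

46 13 28 19 / 31 16 49 10 / 25 34 7 40 / 4 43 22 37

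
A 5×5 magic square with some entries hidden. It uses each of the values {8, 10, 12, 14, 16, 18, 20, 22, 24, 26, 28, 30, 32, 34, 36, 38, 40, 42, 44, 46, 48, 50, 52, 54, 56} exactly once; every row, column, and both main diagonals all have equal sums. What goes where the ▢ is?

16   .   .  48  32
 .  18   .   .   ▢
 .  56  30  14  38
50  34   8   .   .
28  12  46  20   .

10

The 25 entries sum to 800, so each line sums to 800/5 = 160.
Row 3: 56 + 30 + 14 + 38 + ? = 160, so (3,1) = 22.
Using row 5: 28 + 12 + 46 + 20 + ? → (5,5) = 160 − 106 = 54.
Column 1 needs 160; the known cells sum to 116, so (2,1) = 44.
Column 2: 18 + 56 + 34 + 12 + ? = 160, so (1,2) = 40.
Main diagonal needs 160; the known cells sum to 118, so (4,4) = 42.
The remaining cell in anti-diagonal is (2,4) = 160 − 124 = 36.
Using row 1: 16 + 40 + 48 + 32 + ? → (1,3) = 160 − 136 = 24.
Row 4: 50 + 34 + 8 + 42 + ? = 160, so (4,5) = 26.
Column 3: 24 + 30 + 8 + 46 + ? = 160, so (2,3) = 52.
The remaining cell in column 5 is (2,5) = 160 − 150 = 10.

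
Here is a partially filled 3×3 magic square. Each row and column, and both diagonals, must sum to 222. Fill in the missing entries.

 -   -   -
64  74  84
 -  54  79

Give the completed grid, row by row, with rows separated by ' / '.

Using row 3: 54 + 79 + ? → (3,1) = 222 − 133 = 89.
Using column 1: 64 + 89 + ? → (1,1) = 222 − 153 = 69.
From column 2, 222 − (74 + 54) gives (1,2) = 94.
The remaining cell in column 3 is (1,3) = 222 − 163 = 59.

69 94 59 / 64 74 84 / 89 54 79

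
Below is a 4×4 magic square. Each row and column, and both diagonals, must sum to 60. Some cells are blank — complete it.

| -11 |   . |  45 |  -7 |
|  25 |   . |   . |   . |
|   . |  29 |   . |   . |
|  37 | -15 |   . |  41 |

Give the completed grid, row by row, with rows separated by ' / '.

Row 1 needs 60; the known cells sum to 27, so (1,2) = 33.
Row 4 needs 60; the known cells sum to 63, so (4,3) = -3.
From column 1, 60 − (-11 + 25 + 37) gives (3,1) = 9.
Column 2 needs 60; the known cells sum to 47, so (2,2) = 13.
From main diagonal, 60 − (-11 + 13 + 41) gives (3,3) = 17.
The remaining cell in anti-diagonal is (2,3) = 60 − 59 = 1.
Row 2: 25 + 13 + 1 + ? = 60, so (2,4) = 21.
Row 3: 9 + 29 + 17 + ? = 60, so (3,4) = 5.

-11 33 45 -7 / 25 13 1 21 / 9 29 17 5 / 37 -15 -3 41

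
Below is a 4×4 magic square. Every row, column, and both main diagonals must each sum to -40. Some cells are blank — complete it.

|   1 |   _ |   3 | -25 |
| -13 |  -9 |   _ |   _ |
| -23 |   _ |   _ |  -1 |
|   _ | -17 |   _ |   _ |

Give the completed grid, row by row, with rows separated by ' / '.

1 -19 3 -25 / -13 -9 -15 -3 / -23 5 -21 -1 / -5 -17 -7 -11

Row 1 must total -40; the given cells sum to -21, so (1,2) = -19.
Using column 1: 1 + (-13) + (-23) + ? → (4,1) = -40 − (-35) = -5.
Column 2 needs -40; the known cells sum to -45, so (3,2) = 5.
Using anti-diagonal: -25 + 5 + (-5) + ? → (2,3) = -40 − (-25) = -15.
The remaining cell in row 2 is (2,4) = -40 − (-37) = -3.
Using row 3: -23 + 5 + (-1) + ? → (3,3) = -40 − (-19) = -21.
Using column 3: 3 + (-15) + (-21) + ? → (4,3) = -40 − (-33) = -7.
Column 4: -25 + (-3) + (-1) + ? = -40, so (4,4) = -11.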